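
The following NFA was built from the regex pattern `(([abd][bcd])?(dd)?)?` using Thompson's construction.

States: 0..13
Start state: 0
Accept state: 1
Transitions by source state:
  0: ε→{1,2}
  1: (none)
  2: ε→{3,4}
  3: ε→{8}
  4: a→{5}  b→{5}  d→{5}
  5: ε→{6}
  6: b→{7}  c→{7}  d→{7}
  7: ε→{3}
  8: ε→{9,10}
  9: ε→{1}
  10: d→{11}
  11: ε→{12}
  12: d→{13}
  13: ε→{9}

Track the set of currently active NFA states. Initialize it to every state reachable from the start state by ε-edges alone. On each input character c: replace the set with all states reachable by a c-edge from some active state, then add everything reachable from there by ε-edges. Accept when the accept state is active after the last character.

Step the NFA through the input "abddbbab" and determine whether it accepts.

initial (ε-close {0}): {0,1,2,3,4,8,9,10}
'a' @ 1: {5,6}
'b' @ 2: {1,3,7,8,9,10}  [accepting]
'd' @ 3: {11,12}
'd' @ 4: {1,9,13}  [accepting]
'b' @ 5: {}  — dead — no transitions
rest 'bab' ignored (set empty)
after full input: {}  (accept=1 not in)

Answer: REJECT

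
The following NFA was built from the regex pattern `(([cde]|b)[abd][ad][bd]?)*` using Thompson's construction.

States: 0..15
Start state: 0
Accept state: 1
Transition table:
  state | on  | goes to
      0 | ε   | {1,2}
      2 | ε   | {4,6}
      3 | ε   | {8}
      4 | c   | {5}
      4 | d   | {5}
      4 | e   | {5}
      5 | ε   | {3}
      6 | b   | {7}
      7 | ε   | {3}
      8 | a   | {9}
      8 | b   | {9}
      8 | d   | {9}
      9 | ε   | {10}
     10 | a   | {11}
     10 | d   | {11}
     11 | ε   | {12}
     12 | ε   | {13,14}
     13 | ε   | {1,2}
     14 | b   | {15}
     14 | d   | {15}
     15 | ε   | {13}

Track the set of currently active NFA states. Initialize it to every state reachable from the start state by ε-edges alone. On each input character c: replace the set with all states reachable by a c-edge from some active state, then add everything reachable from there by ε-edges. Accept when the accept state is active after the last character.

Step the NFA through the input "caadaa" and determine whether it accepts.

Answer: ACCEPT

Derivation:
S₀ = ε-closure({0}) = {0,1,2,4,6}
'c' @ 1: {3,5,8}
'a' @ 2: {9,10}
'a' @ 3: {1,2,4,6,11,12,13,14}  [accepting]
'd' @ 4: {1,2,3,4,5,6,8,13,15}  [accepting]
'a' @ 5: {9,10}
'a' @ 6: {1,2,4,6,11,12,13,14}  [accepting]
final: {1,2,4,6,11,12,13,14}; accept 1 in set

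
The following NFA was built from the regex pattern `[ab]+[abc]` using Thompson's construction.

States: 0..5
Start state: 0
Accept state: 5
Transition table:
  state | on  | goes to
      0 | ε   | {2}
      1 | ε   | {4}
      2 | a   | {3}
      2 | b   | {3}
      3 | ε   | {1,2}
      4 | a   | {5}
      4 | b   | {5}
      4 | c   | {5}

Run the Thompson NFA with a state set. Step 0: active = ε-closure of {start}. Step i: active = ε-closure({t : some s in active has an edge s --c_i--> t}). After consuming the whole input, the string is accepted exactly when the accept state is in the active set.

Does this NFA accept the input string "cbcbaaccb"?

initial (ε-close {0}): {0,2}
'c' @ 1: {}  — dead — no transitions
rest 'bcbaaccb' ignored (set empty)
end set {} — state 5 not in

Answer: REJECT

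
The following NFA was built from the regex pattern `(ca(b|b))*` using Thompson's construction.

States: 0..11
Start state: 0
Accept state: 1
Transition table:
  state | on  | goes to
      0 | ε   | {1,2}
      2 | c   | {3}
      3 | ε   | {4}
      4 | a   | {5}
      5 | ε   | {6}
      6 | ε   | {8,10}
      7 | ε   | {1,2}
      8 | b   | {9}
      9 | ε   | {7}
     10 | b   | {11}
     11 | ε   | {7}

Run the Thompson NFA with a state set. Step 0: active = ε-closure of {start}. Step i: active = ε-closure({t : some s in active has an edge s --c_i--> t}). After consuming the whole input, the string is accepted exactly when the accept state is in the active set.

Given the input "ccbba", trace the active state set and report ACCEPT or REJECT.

S₀ = ε-closure({0}) = {0,1,2}
'c' @ 1: {3,4}
'c' @ 2: {}  — no active states
rest 'bba' ignored (set empty)
final: {}; accept 1 not in set

Answer: REJECT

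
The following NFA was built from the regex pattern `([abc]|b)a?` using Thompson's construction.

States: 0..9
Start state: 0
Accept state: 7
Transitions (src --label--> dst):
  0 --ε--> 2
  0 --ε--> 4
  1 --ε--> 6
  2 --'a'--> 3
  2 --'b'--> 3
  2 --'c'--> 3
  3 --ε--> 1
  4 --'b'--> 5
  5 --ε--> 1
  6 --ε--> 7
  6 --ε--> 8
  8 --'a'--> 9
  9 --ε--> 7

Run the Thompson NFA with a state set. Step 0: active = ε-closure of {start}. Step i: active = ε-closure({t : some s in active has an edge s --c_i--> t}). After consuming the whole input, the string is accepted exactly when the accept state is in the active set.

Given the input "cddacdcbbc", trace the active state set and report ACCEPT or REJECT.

Answer: REJECT

Steps:
S₀ = ε-closure({0}) = {0,2,4}
'c' @ 1: {1,3,6,7,8}  (accept∈set)
'd' @ 2: {}  — state set empty
rest 'dacdcbbc' ignored (set empty)
final: {}; accept 7 not in set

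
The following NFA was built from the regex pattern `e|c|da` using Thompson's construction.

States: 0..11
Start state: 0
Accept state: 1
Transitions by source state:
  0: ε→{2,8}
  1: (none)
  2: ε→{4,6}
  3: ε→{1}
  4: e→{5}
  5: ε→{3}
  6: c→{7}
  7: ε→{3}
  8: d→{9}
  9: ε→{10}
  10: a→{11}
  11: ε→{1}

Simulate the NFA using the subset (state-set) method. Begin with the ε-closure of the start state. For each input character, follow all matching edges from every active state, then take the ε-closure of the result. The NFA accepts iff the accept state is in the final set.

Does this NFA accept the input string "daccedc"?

Answer: REJECT

Derivation:
initial (ε-close {0}): {0,2,4,6,8}
'd' @ 1: {9,10}
'a' @ 2: {1,11}  (accept∈set)
'c' @ 3: {}  — no active states
rest 'cedc' ignored (set empty)
end set {} — state 1 not in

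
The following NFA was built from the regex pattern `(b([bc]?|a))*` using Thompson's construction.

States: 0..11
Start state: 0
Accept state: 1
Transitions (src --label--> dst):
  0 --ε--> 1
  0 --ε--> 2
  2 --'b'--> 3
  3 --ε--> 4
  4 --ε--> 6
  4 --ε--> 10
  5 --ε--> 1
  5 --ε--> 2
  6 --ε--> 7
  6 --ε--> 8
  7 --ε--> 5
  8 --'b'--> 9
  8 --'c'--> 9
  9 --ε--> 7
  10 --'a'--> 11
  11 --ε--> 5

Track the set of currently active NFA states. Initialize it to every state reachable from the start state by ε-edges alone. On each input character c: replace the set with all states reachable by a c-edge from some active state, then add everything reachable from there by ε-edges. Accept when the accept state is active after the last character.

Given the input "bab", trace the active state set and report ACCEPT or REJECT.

Answer: ACCEPT

Derivation:
initial (ε-close {0}): {0,1,2}
'b' @ 1: {1,2,3,4,5,6,7,8,10}  (accept∈set)
'a' @ 2: {1,2,5,11}  (accept∈set)
'b' @ 3: {1,2,3,4,5,6,7,8,10}  (accept∈set)
end set {1,2,3,4,5,6,7,8,10} — state 1 in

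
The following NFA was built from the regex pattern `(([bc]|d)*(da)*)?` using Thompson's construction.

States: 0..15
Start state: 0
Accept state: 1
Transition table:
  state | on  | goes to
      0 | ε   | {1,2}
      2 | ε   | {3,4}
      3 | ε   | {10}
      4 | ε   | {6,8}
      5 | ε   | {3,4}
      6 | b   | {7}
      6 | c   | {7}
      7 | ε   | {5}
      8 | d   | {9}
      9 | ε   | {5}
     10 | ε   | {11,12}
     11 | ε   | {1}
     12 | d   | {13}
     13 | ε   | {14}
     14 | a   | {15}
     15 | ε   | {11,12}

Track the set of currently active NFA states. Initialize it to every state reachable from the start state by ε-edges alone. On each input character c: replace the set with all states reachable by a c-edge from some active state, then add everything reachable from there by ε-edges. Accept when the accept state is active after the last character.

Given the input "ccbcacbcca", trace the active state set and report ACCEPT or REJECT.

Answer: REJECT

Steps:
S₀ = ε-closure({0}) = {0,1,2,3,4,6,8,10,11,12}
'c' @ 1: {1,3,4,5,6,7,8,10,11,12}  (accept∈set)
'c' @ 2: {1,3,4,5,6,7,8,10,11,12}  (accept∈set)
'b' @ 3: {1,3,4,5,6,7,8,10,11,12}  (accept∈set)
'c' @ 4: {1,3,4,5,6,7,8,10,11,12}  (accept∈set)
'a' @ 5: {}  — state set empty
rest 'cbcca' ignored (set empty)
final: {}; accept 1 not in set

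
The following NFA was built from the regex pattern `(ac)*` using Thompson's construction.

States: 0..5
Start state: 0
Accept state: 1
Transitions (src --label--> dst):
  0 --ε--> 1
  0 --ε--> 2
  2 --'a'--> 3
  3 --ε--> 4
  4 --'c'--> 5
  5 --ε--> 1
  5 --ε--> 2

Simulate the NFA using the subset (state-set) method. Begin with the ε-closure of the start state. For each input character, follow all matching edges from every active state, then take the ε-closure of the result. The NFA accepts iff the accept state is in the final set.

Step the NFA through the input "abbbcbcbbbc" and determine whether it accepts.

initial (ε-close {0}): {0,1,2}
'a' @ 1: {3,4}
'b' @ 2: {}  — dead — no transitions
rest 'bbcbcbbbc' ignored (set empty)
final: {}; accept 1 not in set

Answer: REJECT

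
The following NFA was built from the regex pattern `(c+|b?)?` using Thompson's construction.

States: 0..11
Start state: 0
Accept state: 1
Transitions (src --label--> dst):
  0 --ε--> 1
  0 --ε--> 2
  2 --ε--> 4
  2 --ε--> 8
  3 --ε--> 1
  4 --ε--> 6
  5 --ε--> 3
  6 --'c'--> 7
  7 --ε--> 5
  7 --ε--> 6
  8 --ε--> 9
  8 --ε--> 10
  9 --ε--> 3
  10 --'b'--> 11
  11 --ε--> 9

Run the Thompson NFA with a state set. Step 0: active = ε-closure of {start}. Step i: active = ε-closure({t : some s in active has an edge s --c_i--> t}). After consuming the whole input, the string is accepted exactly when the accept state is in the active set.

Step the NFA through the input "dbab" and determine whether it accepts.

Answer: REJECT

Derivation:
start: ε-closure({0}) = {0,1,2,3,4,6,8,9,10}
'd' @ 1: {}  — dead — no transitions
rest 'bab' ignored (set empty)
after full input: {}  (accept=1 not in)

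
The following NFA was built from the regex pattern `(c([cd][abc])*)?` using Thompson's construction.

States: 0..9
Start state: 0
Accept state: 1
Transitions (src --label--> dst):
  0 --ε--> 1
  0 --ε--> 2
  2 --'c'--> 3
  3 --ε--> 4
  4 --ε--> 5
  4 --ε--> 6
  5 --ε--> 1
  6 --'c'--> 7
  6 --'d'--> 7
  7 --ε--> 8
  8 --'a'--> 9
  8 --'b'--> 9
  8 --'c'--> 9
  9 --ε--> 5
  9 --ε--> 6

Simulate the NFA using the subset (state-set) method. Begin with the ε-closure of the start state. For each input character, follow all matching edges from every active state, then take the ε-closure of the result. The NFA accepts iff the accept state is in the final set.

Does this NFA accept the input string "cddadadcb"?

Answer: REJECT

Derivation:
initial (ε-close {0}): {0,1,2}
'c' @ 1: {1,3,4,5,6}  ✓accept
'd' @ 2: {7,8}
'd' @ 3: {}  — no active states
rest 'adadcb' ignored (set empty)
final: {}; accept 1 not in set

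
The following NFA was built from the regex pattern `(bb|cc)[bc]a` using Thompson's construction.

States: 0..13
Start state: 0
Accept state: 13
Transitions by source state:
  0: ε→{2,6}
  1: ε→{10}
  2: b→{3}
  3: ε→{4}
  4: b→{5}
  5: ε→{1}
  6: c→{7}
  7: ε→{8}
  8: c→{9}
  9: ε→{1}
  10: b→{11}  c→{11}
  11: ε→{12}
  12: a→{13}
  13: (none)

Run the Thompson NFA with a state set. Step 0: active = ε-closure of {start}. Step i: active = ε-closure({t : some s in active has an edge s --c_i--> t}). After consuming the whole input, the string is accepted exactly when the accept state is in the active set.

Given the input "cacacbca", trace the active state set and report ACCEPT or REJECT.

S₀ = ε-closure({0}) = {0,2,6}
'c' @ 1: {7,8}
'a' @ 2: {}  — no active states
rest 'cacbca' ignored (set empty)
end set {} — state 13 not in

Answer: REJECT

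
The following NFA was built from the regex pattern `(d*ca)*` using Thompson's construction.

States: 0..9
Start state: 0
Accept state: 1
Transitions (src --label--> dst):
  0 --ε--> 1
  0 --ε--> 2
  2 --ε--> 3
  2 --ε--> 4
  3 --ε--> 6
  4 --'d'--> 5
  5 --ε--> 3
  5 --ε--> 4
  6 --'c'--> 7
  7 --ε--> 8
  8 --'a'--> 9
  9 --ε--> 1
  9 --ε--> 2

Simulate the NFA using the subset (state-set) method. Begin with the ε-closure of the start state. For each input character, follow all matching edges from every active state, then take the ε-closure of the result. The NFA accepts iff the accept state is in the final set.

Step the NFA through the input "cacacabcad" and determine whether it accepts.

initial (ε-close {0}): {0,1,2,3,4,6}
'c' @ 1: {7,8}
'a' @ 2: {1,2,3,4,6,9}  [accepting]
'c' @ 3: {7,8}
'a' @ 4: {1,2,3,4,6,9}  [accepting]
'c' @ 5: {7,8}
'a' @ 6: {1,2,3,4,6,9}  [accepting]
'b' @ 7: {}  — no active states
rest 'cad' ignored (set empty)
after full input: {}  (accept=1 not in)

Answer: REJECT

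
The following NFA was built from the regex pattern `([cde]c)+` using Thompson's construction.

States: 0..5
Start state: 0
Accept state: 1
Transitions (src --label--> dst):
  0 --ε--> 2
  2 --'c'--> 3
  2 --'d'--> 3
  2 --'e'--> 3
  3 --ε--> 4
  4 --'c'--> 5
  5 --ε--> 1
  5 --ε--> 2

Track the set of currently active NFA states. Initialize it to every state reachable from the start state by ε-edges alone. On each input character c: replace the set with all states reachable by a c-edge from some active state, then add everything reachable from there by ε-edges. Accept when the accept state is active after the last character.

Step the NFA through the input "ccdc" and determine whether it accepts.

S₀ = ε-closure({0}) = {0,2}
'c' @ 1: {3,4}
'c' @ 2: {1,2,5}  ✓accept
'd' @ 3: {3,4}
'c' @ 4: {1,2,5}  ✓accept
end set {1,2,5} — state 1 in

Answer: ACCEPT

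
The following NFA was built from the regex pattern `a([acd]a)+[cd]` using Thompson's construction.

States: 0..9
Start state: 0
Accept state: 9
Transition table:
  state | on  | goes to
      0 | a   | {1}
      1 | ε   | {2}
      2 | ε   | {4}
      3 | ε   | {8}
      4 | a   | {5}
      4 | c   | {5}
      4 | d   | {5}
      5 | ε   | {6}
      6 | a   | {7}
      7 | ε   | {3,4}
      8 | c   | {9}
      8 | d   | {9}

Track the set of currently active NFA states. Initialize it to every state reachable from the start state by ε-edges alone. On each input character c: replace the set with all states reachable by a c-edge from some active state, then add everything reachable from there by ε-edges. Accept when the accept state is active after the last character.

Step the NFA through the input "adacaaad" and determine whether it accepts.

start: ε-closure({0}) = {0}
'a' @ 1: {1,2,4}
'd' @ 2: {5,6}
'a' @ 3: {3,4,7,8}
'c' @ 4: {5,6,9}  ✓accept
'a' @ 5: {3,4,7,8}
'a' @ 6: {5,6}
'a' @ 7: {3,4,7,8}
'd' @ 8: {5,6,9}  ✓accept
after full input: {5,6,9}  (accept=9 in)

Answer: ACCEPT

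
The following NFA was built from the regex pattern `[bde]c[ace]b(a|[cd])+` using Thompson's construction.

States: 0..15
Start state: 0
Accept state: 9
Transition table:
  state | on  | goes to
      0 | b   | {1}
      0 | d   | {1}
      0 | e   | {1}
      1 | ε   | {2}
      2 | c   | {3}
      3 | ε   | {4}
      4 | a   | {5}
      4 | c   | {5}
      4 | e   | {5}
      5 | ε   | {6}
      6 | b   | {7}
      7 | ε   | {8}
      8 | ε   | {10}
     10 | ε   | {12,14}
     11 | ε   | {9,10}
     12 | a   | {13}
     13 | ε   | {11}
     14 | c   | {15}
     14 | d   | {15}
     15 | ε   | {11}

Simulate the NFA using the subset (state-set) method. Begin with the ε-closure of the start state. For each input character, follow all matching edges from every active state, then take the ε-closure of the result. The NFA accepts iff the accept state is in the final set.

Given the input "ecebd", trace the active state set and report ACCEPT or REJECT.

Answer: ACCEPT

Trace:
initial (ε-close {0}): {0}
'e' @ 1: {1,2}
'c' @ 2: {3,4}
'e' @ 3: {5,6}
'b' @ 4: {7,8,10,12,14}
'd' @ 5: {9,10,11,12,14,15}  [accepting]
after full input: {9,10,11,12,14,15}  (accept=9 in)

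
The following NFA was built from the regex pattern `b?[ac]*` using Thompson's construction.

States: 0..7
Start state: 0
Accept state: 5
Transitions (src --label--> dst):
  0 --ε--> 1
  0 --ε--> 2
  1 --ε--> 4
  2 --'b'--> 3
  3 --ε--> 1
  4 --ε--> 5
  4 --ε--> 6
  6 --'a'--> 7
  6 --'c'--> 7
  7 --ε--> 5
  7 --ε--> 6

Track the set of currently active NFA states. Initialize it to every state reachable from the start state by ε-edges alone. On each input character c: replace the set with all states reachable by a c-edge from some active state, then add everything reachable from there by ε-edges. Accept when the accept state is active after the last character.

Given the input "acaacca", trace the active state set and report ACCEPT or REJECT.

start: ε-closure({0}) = {0,1,2,4,5,6}
'a' @ 1: {5,6,7}  [accepting]
'c' @ 2: {5,6,7}  [accepting]
'a' @ 3: {5,6,7}  [accepting]
'a' @ 4: {5,6,7}  [accepting]
'c' @ 5: {5,6,7}  [accepting]
'c' @ 6: {5,6,7}  [accepting]
'a' @ 7: {5,6,7}  [accepting]
after full input: {5,6,7}  (accept=5 in)

Answer: ACCEPT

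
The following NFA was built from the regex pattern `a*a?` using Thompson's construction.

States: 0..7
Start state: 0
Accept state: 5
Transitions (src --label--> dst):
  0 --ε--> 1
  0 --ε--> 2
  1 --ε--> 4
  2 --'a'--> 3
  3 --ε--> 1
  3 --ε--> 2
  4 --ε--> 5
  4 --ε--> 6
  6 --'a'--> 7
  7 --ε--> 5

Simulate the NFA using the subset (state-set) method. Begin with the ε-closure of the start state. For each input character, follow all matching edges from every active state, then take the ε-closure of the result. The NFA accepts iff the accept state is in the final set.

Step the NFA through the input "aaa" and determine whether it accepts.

Answer: ACCEPT

Trace:
start: ε-closure({0}) = {0,1,2,4,5,6}
'a' @ 1: {1,2,3,4,5,6,7}  (accept∈set)
'a' @ 2: {1,2,3,4,5,6,7}  (accept∈set)
'a' @ 3: {1,2,3,4,5,6,7}  (accept∈set)
final: {1,2,3,4,5,6,7}; accept 5 in set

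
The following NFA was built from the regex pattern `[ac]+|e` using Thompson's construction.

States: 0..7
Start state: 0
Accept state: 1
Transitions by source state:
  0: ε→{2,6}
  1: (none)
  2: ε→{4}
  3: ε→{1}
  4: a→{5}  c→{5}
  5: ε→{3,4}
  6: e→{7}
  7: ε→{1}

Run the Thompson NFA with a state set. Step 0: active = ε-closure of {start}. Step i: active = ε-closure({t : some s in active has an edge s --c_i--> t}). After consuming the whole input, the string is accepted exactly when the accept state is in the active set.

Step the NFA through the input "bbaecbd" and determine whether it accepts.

Answer: REJECT

Derivation:
start: ε-closure({0}) = {0,2,4,6}
'b' @ 1: {}  — state set empty
rest 'baecbd' ignored (set empty)
final: {}; accept 1 not in set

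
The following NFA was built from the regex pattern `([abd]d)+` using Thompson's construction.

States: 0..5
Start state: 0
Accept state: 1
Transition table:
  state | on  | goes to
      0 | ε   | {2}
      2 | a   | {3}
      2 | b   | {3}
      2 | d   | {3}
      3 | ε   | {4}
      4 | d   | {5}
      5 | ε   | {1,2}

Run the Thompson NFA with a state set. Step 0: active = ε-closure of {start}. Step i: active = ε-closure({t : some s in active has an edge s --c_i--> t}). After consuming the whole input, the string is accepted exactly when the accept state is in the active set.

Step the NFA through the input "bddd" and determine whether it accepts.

start: ε-closure({0}) = {0,2}
'b' @ 1: {3,4}
'd' @ 2: {1,2,5}  [accepting]
'd' @ 3: {3,4}
'd' @ 4: {1,2,5}  [accepting]
end set {1,2,5} — state 1 in

Answer: ACCEPT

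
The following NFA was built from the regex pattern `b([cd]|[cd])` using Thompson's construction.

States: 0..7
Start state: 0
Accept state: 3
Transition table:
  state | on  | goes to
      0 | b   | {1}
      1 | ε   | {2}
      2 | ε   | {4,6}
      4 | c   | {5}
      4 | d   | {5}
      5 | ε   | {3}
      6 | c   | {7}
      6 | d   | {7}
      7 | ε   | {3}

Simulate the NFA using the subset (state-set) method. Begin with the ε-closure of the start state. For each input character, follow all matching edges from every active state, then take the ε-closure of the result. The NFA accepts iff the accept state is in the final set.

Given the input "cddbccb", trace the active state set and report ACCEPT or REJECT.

start: ε-closure({0}) = {0}
'c' @ 1: {}  — no active states
rest 'ddbccb' ignored (set empty)
final: {}; accept 3 not in set

Answer: REJECT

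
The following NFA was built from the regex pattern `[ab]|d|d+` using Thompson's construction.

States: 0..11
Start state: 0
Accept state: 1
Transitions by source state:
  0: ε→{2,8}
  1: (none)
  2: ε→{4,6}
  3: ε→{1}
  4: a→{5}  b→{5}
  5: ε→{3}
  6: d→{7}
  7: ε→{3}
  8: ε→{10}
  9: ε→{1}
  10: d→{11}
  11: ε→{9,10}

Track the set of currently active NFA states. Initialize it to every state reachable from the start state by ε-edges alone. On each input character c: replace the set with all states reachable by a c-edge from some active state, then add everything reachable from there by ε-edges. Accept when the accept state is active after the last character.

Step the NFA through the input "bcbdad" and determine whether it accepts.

Answer: REJECT

Derivation:
S₀ = ε-closure({0}) = {0,2,4,6,8,10}
'b' @ 1: {1,3,5}  ✓accept
'c' @ 2: {}  — state set empty
rest 'bdad' ignored (set empty)
final: {}; accept 1 not in set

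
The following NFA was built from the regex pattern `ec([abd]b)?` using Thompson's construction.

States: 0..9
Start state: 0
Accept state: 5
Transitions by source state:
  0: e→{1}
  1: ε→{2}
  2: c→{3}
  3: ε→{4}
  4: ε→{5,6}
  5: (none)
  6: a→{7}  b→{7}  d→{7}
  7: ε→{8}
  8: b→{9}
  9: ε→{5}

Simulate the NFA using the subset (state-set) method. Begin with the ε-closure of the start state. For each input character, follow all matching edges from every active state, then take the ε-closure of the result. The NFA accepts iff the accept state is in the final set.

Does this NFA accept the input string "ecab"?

initial (ε-close {0}): {0}
'e' @ 1: {1,2}
'c' @ 2: {3,4,5,6}  (accept∈set)
'a' @ 3: {7,8}
'b' @ 4: {5,9}  (accept∈set)
end set {5,9} — state 5 in

Answer: ACCEPT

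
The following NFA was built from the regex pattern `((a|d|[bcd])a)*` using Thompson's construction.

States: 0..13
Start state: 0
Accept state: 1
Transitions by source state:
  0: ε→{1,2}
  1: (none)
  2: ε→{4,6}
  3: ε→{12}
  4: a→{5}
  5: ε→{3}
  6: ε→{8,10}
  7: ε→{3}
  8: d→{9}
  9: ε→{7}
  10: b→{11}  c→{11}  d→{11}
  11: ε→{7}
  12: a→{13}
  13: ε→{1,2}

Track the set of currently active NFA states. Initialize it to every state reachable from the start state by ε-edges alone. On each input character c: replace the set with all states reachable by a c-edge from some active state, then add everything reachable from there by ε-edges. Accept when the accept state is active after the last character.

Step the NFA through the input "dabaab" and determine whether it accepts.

start: ε-closure({0}) = {0,1,2,4,6,8,10}
'd' @ 1: {3,7,9,11,12}
'a' @ 2: {1,2,4,6,8,10,13}  (accept∈set)
'b' @ 3: {3,7,11,12}
'a' @ 4: {1,2,4,6,8,10,13}  (accept∈set)
'a' @ 5: {3,5,12}
'b' @ 6: {}  — state set empty
final: {}; accept 1 not in set

Answer: REJECT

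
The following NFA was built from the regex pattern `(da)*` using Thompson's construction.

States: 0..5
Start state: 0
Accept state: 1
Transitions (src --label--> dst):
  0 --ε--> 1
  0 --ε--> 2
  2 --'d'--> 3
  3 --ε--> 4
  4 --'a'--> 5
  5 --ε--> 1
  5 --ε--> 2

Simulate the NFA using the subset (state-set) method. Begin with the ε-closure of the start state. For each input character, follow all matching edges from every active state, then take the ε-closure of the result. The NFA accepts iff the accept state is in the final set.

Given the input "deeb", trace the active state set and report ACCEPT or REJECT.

Answer: REJECT

Steps:
initial (ε-close {0}): {0,1,2}
'd' @ 1: {3,4}
'e' @ 2: {}  — dead — no transitions
rest 'eb' ignored (set empty)
after full input: {}  (accept=1 not in)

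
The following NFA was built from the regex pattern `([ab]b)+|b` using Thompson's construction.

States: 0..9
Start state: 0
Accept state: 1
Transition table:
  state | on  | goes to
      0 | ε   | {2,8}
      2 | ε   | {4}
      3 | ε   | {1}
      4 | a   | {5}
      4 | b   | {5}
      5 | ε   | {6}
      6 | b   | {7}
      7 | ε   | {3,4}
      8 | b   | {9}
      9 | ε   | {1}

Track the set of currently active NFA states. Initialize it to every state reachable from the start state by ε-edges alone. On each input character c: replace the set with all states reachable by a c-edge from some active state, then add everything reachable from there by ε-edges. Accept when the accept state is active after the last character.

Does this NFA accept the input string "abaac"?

initial (ε-close {0}): {0,2,4,8}
'a' @ 1: {5,6}
'b' @ 2: {1,3,4,7}  ✓accept
'a' @ 3: {5,6}
'a' @ 4: {}  — state set empty
rest 'c' ignored (set empty)
end set {} — state 1 not in

Answer: REJECT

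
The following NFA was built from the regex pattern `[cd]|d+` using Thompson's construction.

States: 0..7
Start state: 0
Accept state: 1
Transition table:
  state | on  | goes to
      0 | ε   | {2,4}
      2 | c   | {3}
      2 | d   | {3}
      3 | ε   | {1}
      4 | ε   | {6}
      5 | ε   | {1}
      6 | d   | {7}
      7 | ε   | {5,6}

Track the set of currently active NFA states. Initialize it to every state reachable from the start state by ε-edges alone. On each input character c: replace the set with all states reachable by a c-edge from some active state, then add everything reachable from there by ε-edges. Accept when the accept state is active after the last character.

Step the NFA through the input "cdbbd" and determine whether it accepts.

initial (ε-close {0}): {0,2,4,6}
'c' @ 1: {1,3}  [accepting]
'd' @ 2: {}  — dead — no transitions
rest 'bbd' ignored (set empty)
final: {}; accept 1 not in set

Answer: REJECT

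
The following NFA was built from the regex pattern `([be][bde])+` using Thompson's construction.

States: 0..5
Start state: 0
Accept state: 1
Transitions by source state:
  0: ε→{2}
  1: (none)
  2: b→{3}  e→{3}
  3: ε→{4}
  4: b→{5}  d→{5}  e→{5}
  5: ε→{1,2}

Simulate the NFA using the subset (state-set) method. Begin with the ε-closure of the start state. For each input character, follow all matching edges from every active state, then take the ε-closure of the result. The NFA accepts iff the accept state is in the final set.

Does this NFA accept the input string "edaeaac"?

Answer: REJECT

Steps:
start: ε-closure({0}) = {0,2}
'e' @ 1: {3,4}
'd' @ 2: {1,2,5}  ✓accept
'a' @ 3: {}  — no active states
rest 'eaac' ignored (set empty)
after full input: {}  (accept=1 not in)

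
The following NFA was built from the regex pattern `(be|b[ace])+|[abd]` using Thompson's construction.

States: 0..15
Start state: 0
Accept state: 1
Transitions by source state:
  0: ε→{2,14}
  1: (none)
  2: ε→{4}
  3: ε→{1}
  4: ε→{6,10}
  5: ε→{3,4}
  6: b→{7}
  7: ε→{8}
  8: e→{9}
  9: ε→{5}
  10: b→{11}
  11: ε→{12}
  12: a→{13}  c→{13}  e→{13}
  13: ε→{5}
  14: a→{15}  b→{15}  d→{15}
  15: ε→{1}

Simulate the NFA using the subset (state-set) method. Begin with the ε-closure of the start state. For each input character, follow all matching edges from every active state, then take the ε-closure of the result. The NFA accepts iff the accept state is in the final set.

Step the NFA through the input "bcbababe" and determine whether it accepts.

Answer: ACCEPT

Derivation:
start: ε-closure({0}) = {0,2,4,6,10,14}
'b' @ 1: {1,7,8,11,12,15}  ✓accept
'c' @ 2: {1,3,4,5,6,10,13}  ✓accept
'b' @ 3: {7,8,11,12}
'a' @ 4: {1,3,4,5,6,10,13}  ✓accept
'b' @ 5: {7,8,11,12}
'a' @ 6: {1,3,4,5,6,10,13}  ✓accept
'b' @ 7: {7,8,11,12}
'e' @ 8: {1,3,4,5,6,9,10,13}  ✓accept
final: {1,3,4,5,6,9,10,13}; accept 1 in set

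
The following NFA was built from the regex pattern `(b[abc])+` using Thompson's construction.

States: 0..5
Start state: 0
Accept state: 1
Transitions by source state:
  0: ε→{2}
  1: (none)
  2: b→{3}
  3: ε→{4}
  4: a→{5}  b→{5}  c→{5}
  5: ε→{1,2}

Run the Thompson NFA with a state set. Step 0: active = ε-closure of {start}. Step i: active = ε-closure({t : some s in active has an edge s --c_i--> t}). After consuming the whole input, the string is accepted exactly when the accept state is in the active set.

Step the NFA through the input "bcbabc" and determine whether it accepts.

Answer: ACCEPT

Steps:
S₀ = ε-closure({0}) = {0,2}
'b' @ 1: {3,4}
'c' @ 2: {1,2,5}  ✓accept
'b' @ 3: {3,4}
'a' @ 4: {1,2,5}  ✓accept
'b' @ 5: {3,4}
'c' @ 6: {1,2,5}  ✓accept
end set {1,2,5} — state 1 in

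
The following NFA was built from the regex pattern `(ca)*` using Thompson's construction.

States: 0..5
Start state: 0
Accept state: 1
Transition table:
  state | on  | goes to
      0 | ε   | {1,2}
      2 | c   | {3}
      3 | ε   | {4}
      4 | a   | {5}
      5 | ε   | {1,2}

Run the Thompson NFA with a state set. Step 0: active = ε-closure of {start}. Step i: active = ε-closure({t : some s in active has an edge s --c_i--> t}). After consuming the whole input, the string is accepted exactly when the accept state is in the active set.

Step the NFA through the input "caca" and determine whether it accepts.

Answer: ACCEPT

Derivation:
S₀ = ε-closure({0}) = {0,1,2}
'c' @ 1: {3,4}
'a' @ 2: {1,2,5}  (accept∈set)
'c' @ 3: {3,4}
'a' @ 4: {1,2,5}  (accept∈set)
end set {1,2,5} — state 1 in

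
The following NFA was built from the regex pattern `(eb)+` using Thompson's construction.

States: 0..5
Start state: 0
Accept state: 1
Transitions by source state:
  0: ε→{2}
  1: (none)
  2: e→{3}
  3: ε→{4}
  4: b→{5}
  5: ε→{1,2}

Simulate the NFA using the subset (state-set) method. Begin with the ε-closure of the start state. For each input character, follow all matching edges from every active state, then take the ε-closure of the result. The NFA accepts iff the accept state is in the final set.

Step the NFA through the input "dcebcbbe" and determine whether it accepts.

start: ε-closure({0}) = {0,2}
'd' @ 1: {}  — state set empty
rest 'cebcbbe' ignored (set empty)
after full input: {}  (accept=1 not in)

Answer: REJECT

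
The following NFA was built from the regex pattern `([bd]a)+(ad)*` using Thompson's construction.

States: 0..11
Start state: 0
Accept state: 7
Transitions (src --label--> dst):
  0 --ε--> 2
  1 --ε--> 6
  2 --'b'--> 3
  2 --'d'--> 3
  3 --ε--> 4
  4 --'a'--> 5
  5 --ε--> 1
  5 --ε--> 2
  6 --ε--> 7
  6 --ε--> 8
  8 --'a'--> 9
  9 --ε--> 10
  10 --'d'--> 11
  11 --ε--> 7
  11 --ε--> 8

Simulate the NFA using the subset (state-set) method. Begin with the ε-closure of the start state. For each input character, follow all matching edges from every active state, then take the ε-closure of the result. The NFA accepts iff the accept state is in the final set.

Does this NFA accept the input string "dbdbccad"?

S₀ = ε-closure({0}) = {0,2}
'd' @ 1: {3,4}
'b' @ 2: {}  — dead — no transitions
rest 'dbccad' ignored (set empty)
after full input: {}  (accept=7 not in)

Answer: REJECT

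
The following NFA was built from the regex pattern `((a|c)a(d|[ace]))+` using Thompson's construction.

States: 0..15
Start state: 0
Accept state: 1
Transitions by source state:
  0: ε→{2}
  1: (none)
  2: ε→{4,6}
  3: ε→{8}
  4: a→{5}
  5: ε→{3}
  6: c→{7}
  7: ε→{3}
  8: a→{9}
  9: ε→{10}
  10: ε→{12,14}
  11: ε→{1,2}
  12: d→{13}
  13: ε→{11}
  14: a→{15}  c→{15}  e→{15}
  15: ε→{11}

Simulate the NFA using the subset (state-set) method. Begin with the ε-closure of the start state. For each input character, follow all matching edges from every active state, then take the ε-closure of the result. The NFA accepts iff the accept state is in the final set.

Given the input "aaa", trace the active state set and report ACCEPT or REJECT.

Answer: ACCEPT

Steps:
S₀ = ε-closure({0}) = {0,2,4,6}
'a' @ 1: {3,5,8}
'a' @ 2: {9,10,12,14}
'a' @ 3: {1,2,4,6,11,15}  [accepting]
after full input: {1,2,4,6,11,15}  (accept=1 in)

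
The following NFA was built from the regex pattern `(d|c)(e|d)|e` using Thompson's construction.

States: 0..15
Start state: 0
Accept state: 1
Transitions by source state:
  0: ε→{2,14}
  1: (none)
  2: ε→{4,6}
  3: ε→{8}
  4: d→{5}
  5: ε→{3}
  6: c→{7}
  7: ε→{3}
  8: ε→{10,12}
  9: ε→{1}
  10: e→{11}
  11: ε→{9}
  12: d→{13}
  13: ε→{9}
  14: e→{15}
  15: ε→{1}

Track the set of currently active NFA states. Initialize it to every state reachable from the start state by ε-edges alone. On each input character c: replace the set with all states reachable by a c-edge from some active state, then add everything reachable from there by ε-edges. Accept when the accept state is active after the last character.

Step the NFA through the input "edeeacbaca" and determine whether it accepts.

S₀ = ε-closure({0}) = {0,2,4,6,14}
'e' @ 1: {1,15}  [accepting]
'd' @ 2: {}  — no active states
rest 'eeacbaca' ignored (set empty)
end set {} — state 1 not in

Answer: REJECT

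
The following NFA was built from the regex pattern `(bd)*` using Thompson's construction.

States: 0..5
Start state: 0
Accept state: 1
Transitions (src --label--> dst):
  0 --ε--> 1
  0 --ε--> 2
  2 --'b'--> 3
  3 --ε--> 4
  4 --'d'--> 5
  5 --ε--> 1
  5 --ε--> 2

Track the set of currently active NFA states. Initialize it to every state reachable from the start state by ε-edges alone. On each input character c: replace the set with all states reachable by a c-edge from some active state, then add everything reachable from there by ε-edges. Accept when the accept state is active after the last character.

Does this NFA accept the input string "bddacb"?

S₀ = ε-closure({0}) = {0,1,2}
'b' @ 1: {3,4}
'd' @ 2: {1,2,5}  (accept∈set)
'd' @ 3: {}  — no active states
rest 'acb' ignored (set empty)
after full input: {}  (accept=1 not in)

Answer: REJECT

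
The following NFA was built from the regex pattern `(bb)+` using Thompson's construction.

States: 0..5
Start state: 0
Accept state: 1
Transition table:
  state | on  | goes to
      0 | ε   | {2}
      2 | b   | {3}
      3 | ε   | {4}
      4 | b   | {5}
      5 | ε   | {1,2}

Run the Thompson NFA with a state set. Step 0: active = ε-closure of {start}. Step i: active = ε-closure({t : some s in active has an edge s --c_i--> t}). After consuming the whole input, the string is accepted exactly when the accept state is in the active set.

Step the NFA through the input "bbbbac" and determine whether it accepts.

Answer: REJECT

Derivation:
start: ε-closure({0}) = {0,2}
'b' @ 1: {3,4}
'b' @ 2: {1,2,5}  ✓accept
'b' @ 3: {3,4}
'b' @ 4: {1,2,5}  ✓accept
'a' @ 5: {}  — state set empty
rest 'c' ignored (set empty)
end set {} — state 1 not in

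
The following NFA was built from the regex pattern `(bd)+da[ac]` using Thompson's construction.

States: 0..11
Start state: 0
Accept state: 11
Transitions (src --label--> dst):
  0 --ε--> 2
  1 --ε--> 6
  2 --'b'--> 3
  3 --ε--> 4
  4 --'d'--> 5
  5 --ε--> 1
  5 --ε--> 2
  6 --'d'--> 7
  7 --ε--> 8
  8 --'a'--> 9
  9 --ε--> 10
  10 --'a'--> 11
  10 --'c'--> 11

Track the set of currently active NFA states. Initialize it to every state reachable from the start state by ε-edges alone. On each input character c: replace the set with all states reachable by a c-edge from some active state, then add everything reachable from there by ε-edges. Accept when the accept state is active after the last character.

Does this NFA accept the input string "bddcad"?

initial (ε-close {0}): {0,2}
'b' @ 1: {3,4}
'd' @ 2: {1,2,5,6}
'd' @ 3: {7,8}
'c' @ 4: {}  — dead — no transitions
rest 'ad' ignored (set empty)
end set {} — state 11 not in

Answer: REJECT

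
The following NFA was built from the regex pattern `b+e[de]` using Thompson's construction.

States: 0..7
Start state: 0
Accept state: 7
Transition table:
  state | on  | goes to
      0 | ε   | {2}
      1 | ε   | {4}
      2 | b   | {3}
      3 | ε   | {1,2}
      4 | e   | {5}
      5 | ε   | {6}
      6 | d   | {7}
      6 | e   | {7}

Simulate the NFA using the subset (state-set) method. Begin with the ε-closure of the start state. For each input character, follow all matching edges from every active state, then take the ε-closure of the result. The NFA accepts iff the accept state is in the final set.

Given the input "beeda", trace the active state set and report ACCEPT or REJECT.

start: ε-closure({0}) = {0,2}
'b' @ 1: {1,2,3,4}
'e' @ 2: {5,6}
'e' @ 3: {7}  (accept∈set)
'd' @ 4: {}  — dead — no transitions
rest 'a' ignored (set empty)
after full input: {}  (accept=7 not in)

Answer: REJECT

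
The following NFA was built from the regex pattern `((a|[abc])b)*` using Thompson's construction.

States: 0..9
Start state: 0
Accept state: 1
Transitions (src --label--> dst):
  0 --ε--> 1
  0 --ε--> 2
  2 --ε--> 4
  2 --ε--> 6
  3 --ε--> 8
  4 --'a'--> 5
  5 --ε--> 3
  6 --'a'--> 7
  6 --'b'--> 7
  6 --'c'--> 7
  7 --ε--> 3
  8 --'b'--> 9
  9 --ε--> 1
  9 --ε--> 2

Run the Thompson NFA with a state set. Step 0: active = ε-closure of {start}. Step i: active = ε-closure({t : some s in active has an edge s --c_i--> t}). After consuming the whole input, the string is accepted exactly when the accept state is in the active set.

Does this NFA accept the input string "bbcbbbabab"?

S₀ = ε-closure({0}) = {0,1,2,4,6}
'b' @ 1: {3,7,8}
'b' @ 2: {1,2,4,6,9}  (accept∈set)
'c' @ 3: {3,7,8}
'b' @ 4: {1,2,4,6,9}  (accept∈set)
'b' @ 5: {3,7,8}
'b' @ 6: {1,2,4,6,9}  (accept∈set)
'a' @ 7: {3,5,7,8}
'b' @ 8: {1,2,4,6,9}  (accept∈set)
'a' @ 9: {3,5,7,8}
'b' @ 10: {1,2,4,6,9}  (accept∈set)
final: {1,2,4,6,9}; accept 1 in set

Answer: ACCEPT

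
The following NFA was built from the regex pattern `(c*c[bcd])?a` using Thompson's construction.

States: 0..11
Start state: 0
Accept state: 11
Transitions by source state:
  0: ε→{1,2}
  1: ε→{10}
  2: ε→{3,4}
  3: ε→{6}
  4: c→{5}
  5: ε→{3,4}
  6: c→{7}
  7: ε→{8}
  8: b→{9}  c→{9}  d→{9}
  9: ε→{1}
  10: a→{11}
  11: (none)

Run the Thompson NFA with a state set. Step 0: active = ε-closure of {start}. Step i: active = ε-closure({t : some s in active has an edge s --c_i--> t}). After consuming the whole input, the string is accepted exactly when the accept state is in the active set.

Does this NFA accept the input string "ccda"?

S₀ = ε-closure({0}) = {0,1,2,3,4,6,10}
'c' @ 1: {3,4,5,6,7,8}
'c' @ 2: {1,3,4,5,6,7,8,9,10}
'd' @ 3: {1,9,10}
'a' @ 4: {11}  ✓accept
final: {11}; accept 11 in set

Answer: ACCEPT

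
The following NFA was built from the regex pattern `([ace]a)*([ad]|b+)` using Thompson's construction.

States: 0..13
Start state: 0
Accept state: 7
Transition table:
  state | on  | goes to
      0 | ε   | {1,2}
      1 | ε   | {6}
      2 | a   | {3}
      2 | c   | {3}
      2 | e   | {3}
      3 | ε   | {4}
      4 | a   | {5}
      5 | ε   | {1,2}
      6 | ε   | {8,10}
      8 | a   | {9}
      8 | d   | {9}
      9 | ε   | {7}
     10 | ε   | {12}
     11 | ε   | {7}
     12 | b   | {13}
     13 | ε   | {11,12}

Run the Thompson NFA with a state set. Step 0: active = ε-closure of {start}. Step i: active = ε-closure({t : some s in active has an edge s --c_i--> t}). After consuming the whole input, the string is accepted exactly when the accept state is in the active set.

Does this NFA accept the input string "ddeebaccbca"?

Answer: REJECT

Derivation:
S₀ = ε-closure({0}) = {0,1,2,6,8,10,12}
'd' @ 1: {7,9}  ✓accept
'd' @ 2: {}  — state set empty
rest 'eebaccbca' ignored (set empty)
after full input: {}  (accept=7 not in)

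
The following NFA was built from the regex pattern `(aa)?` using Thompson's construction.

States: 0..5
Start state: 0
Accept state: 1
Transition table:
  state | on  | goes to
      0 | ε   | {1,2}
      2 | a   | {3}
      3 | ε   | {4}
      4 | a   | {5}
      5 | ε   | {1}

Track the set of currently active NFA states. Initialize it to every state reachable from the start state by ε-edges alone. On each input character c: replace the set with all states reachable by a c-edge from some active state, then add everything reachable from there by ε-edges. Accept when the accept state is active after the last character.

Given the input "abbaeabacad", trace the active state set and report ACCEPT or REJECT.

S₀ = ε-closure({0}) = {0,1,2}
'a' @ 1: {3,4}
'b' @ 2: {}  — state set empty
rest 'baeabacad' ignored (set empty)
after full input: {}  (accept=1 not in)

Answer: REJECT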